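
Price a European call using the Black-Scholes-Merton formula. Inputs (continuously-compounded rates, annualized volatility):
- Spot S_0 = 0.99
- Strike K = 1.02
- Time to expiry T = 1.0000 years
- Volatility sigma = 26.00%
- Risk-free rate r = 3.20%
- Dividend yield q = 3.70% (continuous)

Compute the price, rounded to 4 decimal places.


d1 = (ln(S/K) + (r - q + 0.5*sigma^2) * T) / (sigma * sqrt(T)) = -0.00404986
d2 = d1 - sigma * sqrt(T) = -0.26404986
exp(-rT) = 0.96850658; exp(-qT) = 0.96367614
C = S_0 * exp(-qT) * N(d1) - K * exp(-rT) * N(d2)
N(d1) = 0.49838434; N(d2) = 0.39587075
C = 0.9900 * 0.96367614 * 0.49838434 - 1.0200 * 0.96850658 * 0.39587075 = 0.0844

Answer: Price = 0.0844


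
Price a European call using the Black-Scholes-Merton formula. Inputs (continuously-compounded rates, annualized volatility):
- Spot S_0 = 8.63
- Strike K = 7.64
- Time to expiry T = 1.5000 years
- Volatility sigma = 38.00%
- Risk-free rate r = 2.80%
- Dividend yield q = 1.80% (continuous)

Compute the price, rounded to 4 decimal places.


Answer: Price = 2.0449

Derivation:
d1 = (ln(S/K) + (r - q + 0.5*sigma^2) * T) / (sigma * sqrt(T)) = 0.52674107
d2 = d1 - sigma * sqrt(T) = 0.06133802
exp(-rT) = 0.95886978; exp(-qT) = 0.97336124
C = S_0 * exp(-qT) * N(d1) - K * exp(-rT) * N(d2)
N(d1) = 0.70081330; N(d2) = 0.52445499
C = 8.6300 * 0.97336124 * 0.70081330 - 7.6400 * 0.95886978 * 0.52445499 = 2.0449


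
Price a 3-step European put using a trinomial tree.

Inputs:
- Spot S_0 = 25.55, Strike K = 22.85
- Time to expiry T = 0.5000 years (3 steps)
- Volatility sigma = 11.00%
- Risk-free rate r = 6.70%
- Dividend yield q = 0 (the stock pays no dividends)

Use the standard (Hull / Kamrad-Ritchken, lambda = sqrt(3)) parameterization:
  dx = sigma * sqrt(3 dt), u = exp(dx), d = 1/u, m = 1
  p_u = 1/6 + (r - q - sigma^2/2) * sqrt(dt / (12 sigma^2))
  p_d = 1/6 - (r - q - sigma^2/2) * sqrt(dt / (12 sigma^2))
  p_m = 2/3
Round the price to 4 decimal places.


Answer: Price = V(0,0) = 0.0221

Derivation:
dt = T/N = 0.166667; dx = sigma*sqrt(3*dt) = 0.077782
u = exp(dx) = 1.080887; d = 1/u = 0.925166
p_u = 0.231967, p_m = 0.666667, p_d = 0.101366
Discount per step: exp(-r*dt) = 0.988895
Stock lattice S(k, j) with j the centered position index:
  k=0: S(0,+0) = 25.5500
  k=1: S(1,-1) = 23.6380; S(1,+0) = 25.5500; S(1,+1) = 27.6167
  k=2: S(2,-2) = 21.8691; S(2,-1) = 23.6380; S(2,+0) = 25.5500; S(2,+1) = 27.6167; S(2,+2) = 29.8505
  k=3: S(3,-3) = 20.2325; S(3,-2) = 21.8691; S(3,-1) = 23.6380; S(3,+0) = 25.5500; S(3,+1) = 27.6167; S(3,+2) = 29.8505; S(3,+3) = 32.2650
Terminal payoffs V(N, j) = max(K - S_T, 0):
  V(3,-3) = 2.617462; V(3,-2) = 0.980919; V(3,-1) = 0.000000; V(3,+0) = 0.000000; V(3,+1) = 0.000000; V(3,+2) = 0.000000; V(3,+3) = 0.000000
Backward induction: V(k, j) = exp(-r*dt) * [p_u * V(k+1, j+1) + p_m * V(k+1, j) + p_d * V(k+1, j-1)]
  V(2,-2) = exp(-r*dt) * [p_u*0.000000 + p_m*0.980919 + p_d*2.617462] = 0.909061
  V(2,-1) = exp(-r*dt) * [p_u*0.000000 + p_m*0.000000 + p_d*0.980919] = 0.098328
  V(2,+0) = exp(-r*dt) * [p_u*0.000000 + p_m*0.000000 + p_d*0.000000] = 0.000000
  V(2,+1) = exp(-r*dt) * [p_u*0.000000 + p_m*0.000000 + p_d*0.000000] = 0.000000
  V(2,+2) = exp(-r*dt) * [p_u*0.000000 + p_m*0.000000 + p_d*0.000000] = 0.000000
  V(1,-1) = exp(-r*dt) * [p_u*0.000000 + p_m*0.098328 + p_d*0.909061] = 0.155949
  V(1,+0) = exp(-r*dt) * [p_u*0.000000 + p_m*0.000000 + p_d*0.098328] = 0.009856
  V(1,+1) = exp(-r*dt) * [p_u*0.000000 + p_m*0.000000 + p_d*0.000000] = 0.000000
  V(0,+0) = exp(-r*dt) * [p_u*0.000000 + p_m*0.009856 + p_d*0.155949] = 0.022130


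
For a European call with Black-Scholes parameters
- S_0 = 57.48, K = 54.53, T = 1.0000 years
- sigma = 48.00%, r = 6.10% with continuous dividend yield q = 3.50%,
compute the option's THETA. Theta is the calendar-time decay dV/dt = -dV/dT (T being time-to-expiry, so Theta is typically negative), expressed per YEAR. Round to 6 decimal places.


d1 = 0.4039292756; d2 = -0.0760707244
phi(d1) = 0.3676889426; exp(-qT) = 0.9656054163; exp(-rT) = 0.9408232398
Theta = -S*exp(-qT)*phi(d1)*sigma/(2*sqrt(T)) - r*K*exp(-rT)*N(d2) + q*S*exp(-qT)*N(d1)
N(d1) = 0.6568676362; N(d2) = 0.4696814156; sqrt(T) = 1.0000000000
Term 1 = -57.4800 * 0.9656054163 * 0.3676889426 * 0.4800 / (2 * 1.0000000000) = -4.8978813923
Term 2 = -0.0610 * 54.5300 * 0.9408232398 * 0.4696814156 = -1.4698626204
Term 3 = 0.0350 * 57.4800 * 0.9656054163 * 0.6568676362 = 1.2760343390
Theta = -4.8978813923 + (-1.4698626204) + (1.2760343390) = -5.091710

Answer: Theta = -5.091710


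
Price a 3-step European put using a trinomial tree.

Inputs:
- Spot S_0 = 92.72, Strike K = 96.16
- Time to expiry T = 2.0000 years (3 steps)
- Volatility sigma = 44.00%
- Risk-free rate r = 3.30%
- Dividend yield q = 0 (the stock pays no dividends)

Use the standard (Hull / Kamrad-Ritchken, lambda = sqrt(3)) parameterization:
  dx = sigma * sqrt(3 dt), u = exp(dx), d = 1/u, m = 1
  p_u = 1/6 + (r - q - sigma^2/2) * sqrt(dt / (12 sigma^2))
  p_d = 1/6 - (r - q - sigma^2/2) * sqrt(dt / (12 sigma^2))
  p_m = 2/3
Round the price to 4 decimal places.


Answer: Price = V(0,0) = 19.4893

Derivation:
dt = T/N = 0.666667; dx = sigma*sqrt(3*dt) = 0.622254
u = exp(dx) = 1.863123; d = 1/u = 0.536733
p_u = 0.132490, p_m = 0.666667, p_d = 0.200843
Discount per step: exp(-r*dt) = 0.978240
Stock lattice S(k, j) with j the centered position index:
  k=0: S(0,+0) = 92.7200
  k=1: S(1,-1) = 49.7659; S(1,+0) = 92.7200; S(1,+1) = 172.7487
  k=2: S(2,-2) = 26.7110; S(2,-1) = 49.7659; S(2,+0) = 92.7200; S(2,+1) = 172.7487; S(2,+2) = 321.8521
  k=3: S(3,-3) = 14.3367; S(3,-2) = 26.7110; S(3,-1) = 49.7659; S(3,+0) = 92.7200; S(3,+1) = 172.7487; S(3,+2) = 321.8521; S(3,+3) = 599.6500
Terminal payoffs V(N, j) = max(K - S_T, 0):
  V(3,-3) = 81.823306; V(3,-2) = 69.448979; V(3,-1) = 46.394089; V(3,+0) = 3.440000; V(3,+1) = 0.000000; V(3,+2) = 0.000000; V(3,+3) = 0.000000
Backward induction: V(k, j) = exp(-r*dt) * [p_u * V(k+1, j+1) + p_m * V(k+1, j) + p_d * V(k+1, j-1)]
  V(2,-2) = exp(-r*dt) * [p_u*46.394089 + p_m*69.448979 + p_d*81.823306] = 67.380936
  V(2,-1) = exp(-r*dt) * [p_u*3.440000 + p_m*46.394089 + p_d*69.448979] = 44.347086
  V(2,+0) = exp(-r*dt) * [p_u*0.000000 + p_m*3.440000 + p_d*46.394089] = 11.358625
  V(2,+1) = exp(-r*dt) * [p_u*0.000000 + p_m*0.000000 + p_d*3.440000] = 0.675868
  V(2,+2) = exp(-r*dt) * [p_u*0.000000 + p_m*0.000000 + p_d*0.000000] = 0.000000
  V(1,-1) = exp(-r*dt) * [p_u*11.358625 + p_m*44.347086 + p_d*67.380936] = 43.632106
  V(1,+0) = exp(-r*dt) * [p_u*0.675868 + p_m*11.358625 + p_d*44.347086] = 16.208253
  V(1,+1) = exp(-r*dt) * [p_u*0.000000 + p_m*0.675868 + p_d*11.358625] = 2.672439
  V(0,+0) = exp(-r*dt) * [p_u*2.672439 + p_m*16.208253 + p_d*43.632106] = 19.489283


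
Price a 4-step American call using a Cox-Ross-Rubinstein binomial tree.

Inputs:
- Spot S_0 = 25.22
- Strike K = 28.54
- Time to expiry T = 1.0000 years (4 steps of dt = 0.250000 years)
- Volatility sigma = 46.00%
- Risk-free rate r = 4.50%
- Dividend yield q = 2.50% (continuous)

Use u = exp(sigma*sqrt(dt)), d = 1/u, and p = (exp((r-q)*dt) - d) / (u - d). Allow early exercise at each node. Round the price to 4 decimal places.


dt = T/N = 0.250000
u = exp(sigma*sqrt(dt)) = 1.258600; d = 1/u = 0.794534
p = (exp((r-q)*dt) - d) / (u - d) = 0.453553
Discount per step: exp(-r*dt) = 0.988813
Stock lattice S(k, i) with i counting down-moves:
  k=0: S(0,0) = 25.2200
  k=1: S(1,0) = 31.7419; S(1,1) = 20.0381
  k=2: S(2,0) = 39.9503; S(2,1) = 25.2200; S(2,2) = 15.9210
  k=3: S(3,0) = 50.2815; S(3,1) = 31.7419; S(3,2) = 20.0381; S(3,3) = 12.6497
  k=4: S(4,0) = 63.2843; S(4,1) = 39.9503; S(4,2) = 25.2200; S(4,3) = 15.9210; S(4,4) = 10.0507
Terminal payoffs V(N, i) = max(S_T - K, 0):
  V(4,0) = 34.744304; V(4,1) = 11.410346; V(4,2) = 0.000000; V(4,3) = 0.000000; V(4,4) = 0.000000
Backward induction: V(k, i) = exp(-r*dt) * [p * V(k+1, i) + (1-p) * V(k+1, i+1)]; then take max(V_cont, immediate exercise) for American.
  V(3,0) = exp(-r*dt) * [p*34.744304 + (1-p)*11.410346] = 21.747502; exercise = 21.741506; V(3,0) = max -> 21.747502
  V(3,1) = exp(-r*dt) * [p*11.410346 + (1-p)*0.000000] = 5.117307; exercise = 3.201892; V(3,1) = max -> 5.117307
  V(3,2) = exp(-r*dt) * [p*0.000000 + (1-p)*0.000000] = 0.000000; exercise = 0.000000; V(3,2) = max -> 0.000000
  V(3,3) = exp(-r*dt) * [p*0.000000 + (1-p)*0.000000] = 0.000000; exercise = 0.000000; V(3,3) = max -> 0.000000
  V(2,0) = exp(-r*dt) * [p*21.747502 + (1-p)*5.117307] = 12.518363; exercise = 11.410346; V(2,0) = max -> 12.518363
  V(2,1) = exp(-r*dt) * [p*5.117307 + (1-p)*0.000000] = 2.295008; exercise = 0.000000; V(2,1) = max -> 2.295008
  V(2,2) = exp(-r*dt) * [p*0.000000 + (1-p)*0.000000] = 0.000000; exercise = 0.000000; V(2,2) = max -> 0.000000
  V(1,0) = exp(-r*dt) * [p*12.518363 + (1-p)*2.295008] = 6.854299; exercise = 3.201892; V(1,0) = max -> 6.854299
  V(1,1) = exp(-r*dt) * [p*2.295008 + (1-p)*0.000000] = 1.029264; exercise = 0.000000; V(1,1) = max -> 1.029264
  V(0,0) = exp(-r*dt) * [p*6.854299 + (1-p)*1.029264] = 3.630159; exercise = 0.000000; V(0,0) = max -> 3.630159

Answer: Price = V(0,0) = 3.6302


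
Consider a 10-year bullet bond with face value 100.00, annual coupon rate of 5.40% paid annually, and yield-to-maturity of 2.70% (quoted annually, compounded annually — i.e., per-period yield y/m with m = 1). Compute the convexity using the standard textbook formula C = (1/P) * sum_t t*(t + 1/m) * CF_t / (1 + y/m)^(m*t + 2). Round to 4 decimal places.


Answer: Convexity = 79.6298

Derivation:
Coupon per period c = face * coupon_rate / m = 5.400000
Periods per year m = 1; per-period yield y/m = 0.027000
Number of cashflows N = 10
Cashflows (t years, CF_t, discount factor 1/(1+y/m)^(m*t), PV):
  t = 1.0000: CF_t = 5.400000, DF = 0.973710, PV = 5.258033
  t = 2.0000: CF_t = 5.400000, DF = 0.948111, PV = 5.119799
  t = 3.0000: CF_t = 5.400000, DF = 0.923185, PV = 4.985198
  t = 4.0000: CF_t = 5.400000, DF = 0.898914, PV = 4.854137
  t = 5.0000: CF_t = 5.400000, DF = 0.875282, PV = 4.726520
  t = 6.0000: CF_t = 5.400000, DF = 0.852270, PV = 4.602259
  t = 7.0000: CF_t = 5.400000, DF = 0.829864, PV = 4.481265
  t = 8.0000: CF_t = 5.400000, DF = 0.808047, PV = 4.363452
  t = 9.0000: CF_t = 5.400000, DF = 0.786803, PV = 4.248736
  t = 10.0000: CF_t = 105.400000, DF = 0.766118, PV = 80.748818
Price P = sum_t PV_t = 123.388218
Convexity numerator sum_t t*(t + 1/m) * CF_t / (1+y/m)^(m*t + 2):
  t = 1.0000: term = 9.970396
  t = 2.0000: term = 29.124819
  t = 3.0000: term = 56.718245
  t = 4.0000: term = 92.045189
  t = 5.0000: term = 134.437959
  t = 6.0000: term = 183.264987
  t = 7.0000: term = 237.929227
  t = 8.0000: term = 297.866608
  t = 9.0000: term = 362.544557
  t = 10.0000: term = 8421.471299
Convexity = (1/P) * sum = 9825.373288 / 123.388218 = 79.629753


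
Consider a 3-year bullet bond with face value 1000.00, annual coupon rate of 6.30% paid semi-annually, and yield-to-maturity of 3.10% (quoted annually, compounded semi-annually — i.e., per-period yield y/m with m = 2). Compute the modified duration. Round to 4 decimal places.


Answer: Modified duration = 2.7485

Derivation:
Coupon per period c = face * coupon_rate / m = 31.500000
Periods per year m = 2; per-period yield y/m = 0.015500
Number of cashflows N = 6
Cashflows (t years, CF_t, discount factor 1/(1+y/m)^(m*t), PV):
  t = 0.5000: CF_t = 31.500000, DF = 0.984737, PV = 31.019202
  t = 1.0000: CF_t = 31.500000, DF = 0.969706, PV = 30.545743
  t = 1.5000: CF_t = 31.500000, DF = 0.954905, PV = 30.079511
  t = 2.0000: CF_t = 31.500000, DF = 0.940330, PV = 29.620395
  t = 2.5000: CF_t = 31.500000, DF = 0.925977, PV = 29.168286
  t = 3.0000: CF_t = 1031.500000, DF = 0.911844, PV = 940.566845
Price P = sum_t PV_t = 1090.999983
First compute Macaulay numerator sum_t t * PV_t:
  t * PV_t at t = 0.5000: 15.509601
  t * PV_t at t = 1.0000: 30.545743
  t * PV_t at t = 1.5000: 45.119266
  t * PV_t at t = 2.0000: 59.240790
  t * PV_t at t = 2.5000: 72.920716
  t * PV_t at t = 3.0000: 2821.700535
Macaulay duration D = 3045.036652 / 1090.999983 = 2.791051
Modified duration = D / (1 + y/m) = 2.791051 / (1 + 0.015500) = 2.748450


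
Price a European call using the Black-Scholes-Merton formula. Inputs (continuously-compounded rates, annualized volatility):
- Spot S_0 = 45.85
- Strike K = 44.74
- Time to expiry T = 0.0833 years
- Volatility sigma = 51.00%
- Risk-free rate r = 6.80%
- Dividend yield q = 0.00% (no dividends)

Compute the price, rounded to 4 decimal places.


d1 = (ln(S/K) + (r - q + 0.5*sigma^2) * T) / (sigma * sqrt(T)) = 0.27857498
d2 = d1 - sigma * sqrt(T) = 0.13138011
exp(-rT) = 0.99435161; exp(-qT) = 1.00000000
C = S_0 * exp(-qT) * N(d1) - K * exp(-rT) * N(d2)
N(d1) = 0.60971449; N(d2) = 0.55226269
C = 45.8500 * 1.00000000 * 0.60971449 - 44.7400 * 0.99435161 * 0.55226269 = 3.3867

Answer: Price = 3.3867


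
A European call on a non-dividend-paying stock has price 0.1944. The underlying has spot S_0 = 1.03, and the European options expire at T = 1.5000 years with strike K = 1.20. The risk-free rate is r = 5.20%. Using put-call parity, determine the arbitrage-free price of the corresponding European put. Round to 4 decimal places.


Answer: Put price = 0.2744

Derivation:
Put-call parity: C - P = S_0 * exp(-qT) - K * exp(-rT).
S_0 * exp(-qT) = 1.0300 * 1.00000000 = 1.03000000
K * exp(-rT) = 1.2000 * 0.92496443 = 1.10995731
P = C - S*exp(-qT) + K*exp(-rT)
P = 0.1944 - 1.03000000 + 1.10995731 = 0.2744


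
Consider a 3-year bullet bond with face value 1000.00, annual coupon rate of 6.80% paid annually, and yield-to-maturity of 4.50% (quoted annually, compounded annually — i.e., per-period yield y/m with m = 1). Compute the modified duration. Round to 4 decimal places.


Coupon per period c = face * coupon_rate / m = 68.000000
Periods per year m = 1; per-period yield y/m = 0.045000
Number of cashflows N = 3
Cashflows (t years, CF_t, discount factor 1/(1+y/m)^(m*t), PV):
  t = 1.0000: CF_t = 68.000000, DF = 0.956938, PV = 65.071770
  t = 2.0000: CF_t = 68.000000, DF = 0.915730, PV = 62.269637
  t = 3.0000: CF_t = 1068.000000, DF = 0.876297, PV = 935.884773
Price P = sum_t PV_t = 1063.226180
First compute Macaulay numerator sum_t t * PV_t:
  t * PV_t at t = 1.0000: 65.071770
  t * PV_t at t = 2.0000: 124.539273
  t * PV_t at t = 3.0000: 2807.654319
Macaulay duration D = 2997.265363 / 1063.226180 = 2.819029
Modified duration = D / (1 + y/m) = 2.819029 / (1 + 0.045000) = 2.697635

Answer: Modified duration = 2.6976


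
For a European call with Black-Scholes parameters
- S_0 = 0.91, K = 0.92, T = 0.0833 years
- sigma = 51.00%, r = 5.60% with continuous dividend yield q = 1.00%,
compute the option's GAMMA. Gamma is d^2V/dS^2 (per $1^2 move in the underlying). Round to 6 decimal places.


Answer: Gamma = 2.974914

Derivation:
d1 = 0.0253806022; d2 = -0.1218142686
phi(d1) = 0.3988138068; exp(-qT) = 0.9991673468; exp(-rT) = 0.9953460633
Gamma = exp(-qT) * phi(d1) / (S * sigma * sqrt(T)) = 0.9991673468 * 0.3988138068 / (0.9100 * 0.5100 * 0.2886173938) = 2.974914


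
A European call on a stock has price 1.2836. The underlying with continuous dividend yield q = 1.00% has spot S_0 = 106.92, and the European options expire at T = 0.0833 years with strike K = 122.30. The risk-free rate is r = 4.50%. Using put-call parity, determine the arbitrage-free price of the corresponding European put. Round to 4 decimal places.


Answer: Put price = 16.2950

Derivation:
Put-call parity: C - P = S_0 * exp(-qT) - K * exp(-rT).
S_0 * exp(-qT) = 106.9200 * 0.99916735 = 106.83097273
K * exp(-rT) = 122.3000 * 0.99625852 = 121.84241661
P = C - S*exp(-qT) + K*exp(-rT)
P = 1.2836 - 106.83097273 + 121.84241661 = 16.2950


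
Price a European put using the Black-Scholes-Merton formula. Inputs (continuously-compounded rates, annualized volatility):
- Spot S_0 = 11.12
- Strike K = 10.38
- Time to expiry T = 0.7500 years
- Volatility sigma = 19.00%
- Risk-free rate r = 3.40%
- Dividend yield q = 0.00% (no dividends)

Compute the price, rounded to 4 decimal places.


d1 = (ln(S/K) + (r - q + 0.5*sigma^2) * T) / (sigma * sqrt(T)) = 0.65575997
d2 = d1 - sigma * sqrt(T) = 0.49121515
exp(-rT) = 0.97482238; exp(-qT) = 1.00000000
P = K * exp(-rT) * N(-d2) - S_0 * exp(-qT) * N(-d1)
N(-d1) = 0.25598929; N(-d2) = 0.31163714
P = 10.3800 * 0.97482238 * 0.31163714 - 11.1200 * 1.00000000 * 0.25598929 = 0.3067

Answer: Price = 0.3067


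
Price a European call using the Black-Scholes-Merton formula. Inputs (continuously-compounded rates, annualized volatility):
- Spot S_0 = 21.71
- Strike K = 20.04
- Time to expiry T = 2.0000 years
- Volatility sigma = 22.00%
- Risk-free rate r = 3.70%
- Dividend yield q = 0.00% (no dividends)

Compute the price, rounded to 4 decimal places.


d1 = (ln(S/K) + (r - q + 0.5*sigma^2) * T) / (sigma * sqrt(T)) = 0.65067551
d2 = d1 - sigma * sqrt(T) = 0.33954852
exp(-rT) = 0.92867169; exp(-qT) = 1.00000000
C = S_0 * exp(-qT) * N(d1) - K * exp(-rT) * N(d2)
N(d1) = 0.74237201; N(d2) = 0.63290172
C = 21.7100 * 1.00000000 * 0.74237201 - 20.0400 * 0.92867169 * 0.63290172 = 4.3382

Answer: Price = 4.3382


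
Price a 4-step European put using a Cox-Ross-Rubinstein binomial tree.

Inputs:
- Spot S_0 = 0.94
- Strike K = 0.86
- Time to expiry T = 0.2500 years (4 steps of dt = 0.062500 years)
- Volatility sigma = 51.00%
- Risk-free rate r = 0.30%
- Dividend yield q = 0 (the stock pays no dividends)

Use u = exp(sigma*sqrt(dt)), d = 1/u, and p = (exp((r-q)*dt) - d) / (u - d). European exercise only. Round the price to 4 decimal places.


dt = T/N = 0.062500
u = exp(sigma*sqrt(dt)) = 1.135985; d = 1/u = 0.880293
p = (exp((r-q)*dt) - d) / (u - d) = 0.468901
Discount per step: exp(-r*dt) = 0.999813
Stock lattice S(k, i) with i counting down-moves:
  k=0: S(0,0) = 0.9400
  k=1: S(1,0) = 1.0678; S(1,1) = 0.8275
  k=2: S(2,0) = 1.2130; S(2,1) = 0.9400; S(2,2) = 0.7284
  k=3: S(3,0) = 1.3780; S(3,1) = 1.0678; S(3,2) = 0.8275; S(3,3) = 0.6412
  k=4: S(4,0) = 1.5654; S(4,1) = 1.2130; S(4,2) = 0.9400; S(4,3) = 0.7284; S(4,4) = 0.5645
Terminal payoffs V(N, i) = max(K - S_T, 0):
  V(4,0) = 0.000000; V(4,1) = 0.000000; V(4,2) = 0.000000; V(4,3) = 0.131578; V(4,4) = 0.295534
Backward induction: V(k, i) = exp(-r*dt) * [p * V(k+1, i) + (1-p) * V(k+1, i+1)].
  V(3,0) = exp(-r*dt) * [p*0.000000 + (1-p)*0.000000] = 0.000000
  V(3,1) = exp(-r*dt) * [p*0.000000 + (1-p)*0.000000] = 0.000000
  V(3,2) = exp(-r*dt) * [p*0.000000 + (1-p)*0.131578] = 0.069868
  V(3,3) = exp(-r*dt) * [p*0.131578 + (1-p)*0.295534] = 0.218614
  V(2,0) = exp(-r*dt) * [p*0.000000 + (1-p)*0.000000] = 0.000000
  V(2,1) = exp(-r*dt) * [p*0.000000 + (1-p)*0.069868] = 0.037100
  V(2,2) = exp(-r*dt) * [p*0.069868 + (1-p)*0.218614] = 0.148839
  V(1,0) = exp(-r*dt) * [p*0.000000 + (1-p)*0.037100] = 0.019700
  V(1,1) = exp(-r*dt) * [p*0.037100 + (1-p)*0.148839] = 0.096426
  V(0,0) = exp(-r*dt) * [p*0.019700 + (1-p)*0.096426] = 0.060438

Answer: Price = V(0,0) = 0.0604


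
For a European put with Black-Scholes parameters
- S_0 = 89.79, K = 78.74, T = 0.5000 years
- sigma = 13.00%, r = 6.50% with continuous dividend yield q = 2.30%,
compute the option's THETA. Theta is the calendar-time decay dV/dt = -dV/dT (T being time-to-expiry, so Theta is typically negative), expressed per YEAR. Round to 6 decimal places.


d1 = 1.7030103861; d2 = 1.6110865045
phi(d1) = 0.0935685720; exp(-qT) = 0.9885658722; exp(-rT) = 0.9680224498
Theta = -S*exp(-qT)*phi(d1)*sigma/(2*sqrt(T)) + r*K*exp(-rT)*N(-d2) - q*S*exp(-qT)*N(-d1)
N(-d1) = 0.0442830624; N(-d2) = 0.0535804347; sqrt(T) = 0.7071067812
Term 1 = -89.7900 * 0.9885658722 * 0.0935685720 * 0.1300 / (2 * 0.7071067812) = -0.7634699377
Term 2 = 0.0650 * 78.7400 * 0.9680224498 * 0.0535804347 = 0.2654608185
Term 3 = -0.0230 * 89.7900 * 0.9885658722 * 0.0442830624 = -0.0904063775
Theta = -0.7634699377 + (0.2654608185) + (-0.0904063775) = -0.588415

Answer: Theta = -0.588415


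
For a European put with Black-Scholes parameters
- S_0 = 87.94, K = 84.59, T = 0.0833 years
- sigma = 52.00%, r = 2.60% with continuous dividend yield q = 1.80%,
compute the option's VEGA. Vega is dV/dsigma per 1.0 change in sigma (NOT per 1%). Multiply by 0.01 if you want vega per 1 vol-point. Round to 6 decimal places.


d1 = 0.3382656851; d2 = 0.1881846404
phi(d1) = 0.3767586922; exp(-qT) = 0.9985017235; exp(-rT) = 0.9978365437
Vega = S * exp(-qT) * phi(d1) * sqrt(T) = 87.9400 * 0.9985017235 * 0.3767586922 * 0.2886173938 = 9.548190

Answer: Vega = 9.548190


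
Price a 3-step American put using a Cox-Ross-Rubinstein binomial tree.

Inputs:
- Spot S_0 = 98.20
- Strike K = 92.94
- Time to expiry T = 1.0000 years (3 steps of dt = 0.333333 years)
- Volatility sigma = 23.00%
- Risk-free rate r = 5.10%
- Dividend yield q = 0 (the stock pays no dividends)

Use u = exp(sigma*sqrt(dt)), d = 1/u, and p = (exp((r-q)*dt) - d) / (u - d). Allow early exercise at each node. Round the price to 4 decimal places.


Answer: Price = V(0,0) = 5.2901

Derivation:
dt = T/N = 0.333333
u = exp(sigma*sqrt(dt)) = 1.142011; d = 1/u = 0.875648
p = (exp((r-q)*dt) - d) / (u - d) = 0.531219
Discount per step: exp(-r*dt) = 0.983144
Stock lattice S(k, i) with i counting down-moves:
  k=0: S(0,0) = 98.2000
  k=1: S(1,0) = 112.1455; S(1,1) = 85.9887
  k=2: S(2,0) = 128.0713; S(2,1) = 98.2000; S(2,2) = 75.2959
  k=3: S(3,0) = 146.2588; S(3,1) = 112.1455; S(3,2) = 85.9887; S(3,3) = 65.9327
Terminal payoffs V(N, i) = max(K - S_T, 0):
  V(3,0) = 0.000000; V(3,1) = 0.000000; V(3,2) = 6.951321; V(3,3) = 27.007300
Backward induction: V(k, i) = exp(-r*dt) * [p * V(k+1, i) + (1-p) * V(k+1, i+1)]; then take max(V_cont, immediate exercise) for American.
  V(2,0) = exp(-r*dt) * [p*0.000000 + (1-p)*0.000000] = 0.000000; exercise = 0.000000; V(2,0) = max -> 0.000000
  V(2,1) = exp(-r*dt) * [p*0.000000 + (1-p)*6.951321] = 3.203715; exercise = 0.000000; V(2,1) = max -> 3.203715
  V(2,2) = exp(-r*dt) * [p*6.951321 + (1-p)*27.007300] = 16.077519; exercise = 17.644145; V(2,2) = max -> 17.644145
  V(1,0) = exp(-r*dt) * [p*0.000000 + (1-p)*3.203715] = 1.476524; exercise = 0.000000; V(1,0) = max -> 1.476524
  V(1,1) = exp(-r*dt) * [p*3.203715 + (1-p)*17.644145] = 9.804997; exercise = 6.951321; V(1,1) = max -> 9.804997
  V(0,0) = exp(-r*dt) * [p*1.476524 + (1-p)*9.804997] = 5.290050; exercise = 0.000000; V(0,0) = max -> 5.290050


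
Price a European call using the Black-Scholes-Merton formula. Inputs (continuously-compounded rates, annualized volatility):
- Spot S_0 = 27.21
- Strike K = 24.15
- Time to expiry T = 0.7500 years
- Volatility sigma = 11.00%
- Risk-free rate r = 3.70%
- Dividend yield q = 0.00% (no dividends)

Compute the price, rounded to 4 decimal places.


d1 = (ln(S/K) + (r - q + 0.5*sigma^2) * T) / (sigma * sqrt(T)) = 1.59125788
d2 = d1 - sigma * sqrt(T) = 1.49599509
exp(-rT) = 0.97263149; exp(-qT) = 1.00000000
C = S_0 * exp(-qT) * N(d1) - K * exp(-rT) * N(d2)
N(d1) = 0.94422422; N(d2) = 0.93267253
C = 27.2100 * 1.00000000 * 0.94422422 - 24.1500 * 0.97263149 * 0.93267253 = 3.7847

Answer: Price = 3.7847


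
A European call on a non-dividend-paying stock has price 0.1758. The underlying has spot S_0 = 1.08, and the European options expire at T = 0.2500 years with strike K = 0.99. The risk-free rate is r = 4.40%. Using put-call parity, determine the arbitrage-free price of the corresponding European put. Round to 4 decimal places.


Answer: Put price = 0.0750

Derivation:
Put-call parity: C - P = S_0 * exp(-qT) - K * exp(-rT).
S_0 * exp(-qT) = 1.0800 * 1.00000000 = 1.08000000
K * exp(-rT) = 0.9900 * 0.98906028 = 0.97916968
P = C - S*exp(-qT) + K*exp(-rT)
P = 0.1758 - 1.08000000 + 0.97916968 = 0.0750


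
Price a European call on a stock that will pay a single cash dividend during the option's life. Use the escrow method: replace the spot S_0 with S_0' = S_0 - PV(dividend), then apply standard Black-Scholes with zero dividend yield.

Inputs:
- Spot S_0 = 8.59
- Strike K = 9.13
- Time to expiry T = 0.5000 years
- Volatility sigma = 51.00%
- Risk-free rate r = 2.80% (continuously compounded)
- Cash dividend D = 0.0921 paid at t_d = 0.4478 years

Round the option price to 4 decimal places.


PV(D) = D * exp(-r * t_d) = 0.0921 * 0.98753988 = 0.09095242
S_0' = S_0 - PV(D) = 8.5900 - 0.09095242 = 8.49904758
d1 = (ln(S_0'/K) + (r + sigma^2/2)*T) / (sigma*sqrt(T)) = 0.02055715
d2 = d1 - sigma*sqrt(T) = -0.34006730
exp(-rT) = 0.98609754
N(d1) = 0.50820054; N(d2) = 0.36690292
C = S_0' * N(d1) - K * exp(-rT) * N(d2) = 8.49904758 * 0.50820054 - 9.1300 * 0.98609754 * 0.36690292 = 1.0160

Answer: Price = 1.0160


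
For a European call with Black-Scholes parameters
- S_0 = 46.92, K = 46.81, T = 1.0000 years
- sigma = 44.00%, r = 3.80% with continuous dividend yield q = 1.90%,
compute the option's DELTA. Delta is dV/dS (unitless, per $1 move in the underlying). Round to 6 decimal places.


d1 = 0.2685162920; d2 = -0.1714837080
phi(d1) = 0.3848163649; exp(-qT) = 0.9811793622; exp(-rT) = 0.9627129409
N(d1) = 0.6058490320
Delta = exp(-qT) * N(d1) = 0.9811793622 * 0.6058490320 = 0.594447

Answer: Delta = 0.594447


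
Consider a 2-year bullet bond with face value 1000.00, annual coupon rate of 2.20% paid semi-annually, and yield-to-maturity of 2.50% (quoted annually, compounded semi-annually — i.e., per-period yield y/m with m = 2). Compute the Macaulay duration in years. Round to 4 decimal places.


Answer: Macaulay duration = 1.9675 years

Derivation:
Coupon per period c = face * coupon_rate / m = 11.000000
Periods per year m = 2; per-period yield y/m = 0.012500
Number of cashflows N = 4
Cashflows (t years, CF_t, discount factor 1/(1+y/m)^(m*t), PV):
  t = 0.5000: CF_t = 11.000000, DF = 0.987654, PV = 10.864198
  t = 1.0000: CF_t = 11.000000, DF = 0.975461, PV = 10.730072
  t = 1.5000: CF_t = 11.000000, DF = 0.963418, PV = 10.597602
  t = 2.0000: CF_t = 1011.000000, DF = 0.951524, PV = 961.991042
Price P = sum_t PV_t = 994.182913
Macaulay numerator sum_t t * PV_t:
  t * PV_t at t = 0.5000: 5.432099
  t * PV_t at t = 1.0000: 10.730072
  t * PV_t at t = 1.5000: 15.896402
  t * PV_t at t = 2.0000: 1923.982084
Macaulay duration D = (sum_t t * PV_t) / P = 1956.040657 / 994.182913 = 1.967486


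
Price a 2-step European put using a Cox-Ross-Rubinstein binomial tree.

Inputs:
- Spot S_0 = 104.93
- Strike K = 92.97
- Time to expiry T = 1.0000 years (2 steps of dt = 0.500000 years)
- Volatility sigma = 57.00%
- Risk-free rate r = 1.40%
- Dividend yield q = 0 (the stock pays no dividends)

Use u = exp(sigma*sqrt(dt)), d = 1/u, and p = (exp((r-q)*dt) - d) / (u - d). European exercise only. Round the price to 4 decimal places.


dt = T/N = 0.500000
u = exp(sigma*sqrt(dt)) = 1.496383; d = 1/u = 0.668278
p = (exp((r-q)*dt) - d) / (u - d) = 0.409062
Discount per step: exp(-r*dt) = 0.993024
Stock lattice S(k, i) with i counting down-moves:
  k=0: S(0,0) = 104.9300
  k=1: S(1,0) = 157.0155; S(1,1) = 70.1224
  k=2: S(2,0) = 234.9553; S(2,1) = 104.9300; S(2,2) = 46.8613
Terminal payoffs V(N, i) = max(K - S_T, 0):
  V(2,0) = 0.000000; V(2,1) = 0.000000; V(2,2) = 46.108721
Backward induction: V(k, i) = exp(-r*dt) * [p * V(k+1, i) + (1-p) * V(k+1, i+1)].
  V(1,0) = exp(-r*dt) * [p*0.000000 + (1-p)*0.000000] = 0.000000
  V(1,1) = exp(-r*dt) * [p*0.000000 + (1-p)*46.108721] = 27.057318
  V(0,0) = exp(-r*dt) * [p*0.000000 + (1-p)*27.057318] = 15.877657

Answer: Price = V(0,0) = 15.8777


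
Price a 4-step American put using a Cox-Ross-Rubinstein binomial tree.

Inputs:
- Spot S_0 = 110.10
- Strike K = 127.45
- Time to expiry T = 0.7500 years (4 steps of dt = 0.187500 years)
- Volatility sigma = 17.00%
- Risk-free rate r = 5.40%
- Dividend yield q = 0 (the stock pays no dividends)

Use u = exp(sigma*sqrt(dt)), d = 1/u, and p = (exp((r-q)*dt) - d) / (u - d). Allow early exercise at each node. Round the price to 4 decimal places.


Answer: Price = V(0,0) = 17.3500

Derivation:
dt = T/N = 0.187500
u = exp(sigma*sqrt(dt)) = 1.076389; d = 1/u = 0.929032
p = (exp((r-q)*dt) - d) / (u - d) = 0.550665
Discount per step: exp(-r*dt) = 0.989926
Stock lattice S(k, i) with i counting down-moves:
  k=0: S(0,0) = 110.1000
  k=1: S(1,0) = 118.5105; S(1,1) = 102.2864
  k=2: S(2,0) = 127.5634; S(2,1) = 110.1000; S(2,2) = 95.0273
  k=3: S(3,0) = 137.3079; S(3,1) = 118.5105; S(3,2) = 102.2864; S(3,3) = 88.2834
  k=4: S(4,0) = 147.7967; S(4,1) = 127.5634; S(4,2) = 110.1000; S(4,3) = 95.0273; S(4,4) = 82.0181
Terminal payoffs V(N, i) = max(K - S_T, 0):
  V(4,0) = 0.000000; V(4,1) = 0.000000; V(4,2) = 17.350000; V(4,3) = 32.422652; V(4,4) = 45.431863
Backward induction: V(k, i) = exp(-r*dt) * [p * V(k+1, i) + (1-p) * V(k+1, i+1)]; then take max(V_cont, immediate exercise) for American.
  V(3,0) = exp(-r*dt) * [p*0.000000 + (1-p)*0.000000] = 0.000000; exercise = 0.000000; V(3,0) = max -> 0.000000
  V(3,1) = exp(-r*dt) * [p*0.000000 + (1-p)*17.350000] = 7.717429; exercise = 8.939543; V(3,1) = max -> 8.939543
  V(3,2) = exp(-r*dt) * [p*17.350000 + (1-p)*32.422652] = 23.879663; exercise = 25.163583; V(3,2) = max -> 25.163583
  V(3,3) = exp(-r*dt) * [p*32.422652 + (1-p)*45.431863] = 37.882638; exercise = 39.166558; V(3,3) = max -> 39.166558
  V(2,0) = exp(-r*dt) * [p*0.000000 + (1-p)*8.939543] = 3.976386; exercise = 0.000000; V(2,0) = max -> 3.976386
  V(2,1) = exp(-r*dt) * [p*8.939543 + (1-p)*25.163583] = 16.066080; exercise = 17.350000; V(2,1) = max -> 17.350000
  V(2,2) = exp(-r*dt) * [p*25.163583 + (1-p)*39.166558] = 31.138731; exercise = 32.422652; V(2,2) = max -> 32.422652
  V(1,0) = exp(-r*dt) * [p*3.976386 + (1-p)*17.350000] = 9.885027; exercise = 8.939543; V(1,0) = max -> 9.885027
  V(1,1) = exp(-r*dt) * [p*17.350000 + (1-p)*32.422652] = 23.879663; exercise = 25.163583; V(1,1) = max -> 25.163583
  V(0,0) = exp(-r*dt) * [p*9.885027 + (1-p)*25.163583] = 16.581479; exercise = 17.350000; V(0,0) = max -> 17.350000


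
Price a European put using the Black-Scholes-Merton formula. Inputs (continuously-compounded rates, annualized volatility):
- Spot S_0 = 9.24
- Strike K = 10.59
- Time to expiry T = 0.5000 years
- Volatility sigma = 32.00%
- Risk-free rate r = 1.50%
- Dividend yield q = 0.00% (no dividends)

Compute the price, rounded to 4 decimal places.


d1 = (ln(S/K) + (r - q + 0.5*sigma^2) * T) / (sigma * sqrt(T)) = -0.45638560
d2 = d1 - sigma * sqrt(T) = -0.68265977
exp(-rT) = 0.99252805; exp(-qT) = 1.00000000
P = K * exp(-rT) * N(-d2) - S_0 * exp(-qT) * N(-d1)
N(-d1) = 0.67594364; N(-d2) = 0.75258907
P = 10.5900 * 0.99252805 * 0.75258907 - 9.2400 * 1.00000000 * 0.67594364 = 1.6646

Answer: Price = 1.6646


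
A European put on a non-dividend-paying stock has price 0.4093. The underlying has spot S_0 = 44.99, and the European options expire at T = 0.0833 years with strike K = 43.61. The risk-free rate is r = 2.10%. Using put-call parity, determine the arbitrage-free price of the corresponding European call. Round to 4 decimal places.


Put-call parity: C - P = S_0 * exp(-qT) - K * exp(-rT).
S_0 * exp(-qT) = 44.9900 * 1.00000000 = 44.99000000
K * exp(-rT) = 43.6100 * 0.99825223 = 43.53377971
C = P + S*exp(-qT) - K*exp(-rT)
C = 0.4093 + 44.99000000 - 43.53377971 = 1.8655

Answer: Call price = 1.8655


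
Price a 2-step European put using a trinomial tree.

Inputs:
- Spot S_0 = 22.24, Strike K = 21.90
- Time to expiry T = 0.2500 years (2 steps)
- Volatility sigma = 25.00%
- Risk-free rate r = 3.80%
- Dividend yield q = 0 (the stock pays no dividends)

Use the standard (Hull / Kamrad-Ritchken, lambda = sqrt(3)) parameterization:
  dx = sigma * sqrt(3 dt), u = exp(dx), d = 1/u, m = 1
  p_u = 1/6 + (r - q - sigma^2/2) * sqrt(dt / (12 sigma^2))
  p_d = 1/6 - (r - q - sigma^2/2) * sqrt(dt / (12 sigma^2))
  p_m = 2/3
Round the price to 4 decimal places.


dt = T/N = 0.125000; dx = sigma*sqrt(3*dt) = 0.153093
u = exp(dx) = 1.165433; d = 1/u = 0.858050
p_u = 0.169422, p_m = 0.666667, p_d = 0.163911
Discount per step: exp(-r*dt) = 0.995261
Stock lattice S(k, j) with j the centered position index:
  k=0: S(0,+0) = 22.2400
  k=1: S(1,-1) = 19.0830; S(1,+0) = 22.2400; S(1,+1) = 25.9192
  k=2: S(2,-2) = 16.3742; S(2,-1) = 19.0830; S(2,+0) = 22.2400; S(2,+1) = 25.9192; S(2,+2) = 30.2072
Terminal payoffs V(N, j) = max(K - S_T, 0):
  V(2,-2) = 5.525811; V(2,-1) = 2.816972; V(2,+0) = 0.000000; V(2,+1) = 0.000000; V(2,+2) = 0.000000
Backward induction: V(k, j) = exp(-r*dt) * [p_u * V(k+1, j+1) + p_m * V(k+1, j) + p_d * V(k+1, j-1)]
  V(1,-1) = exp(-r*dt) * [p_u*0.000000 + p_m*2.816972 + p_d*5.525811] = 2.770531
  V(1,+0) = exp(-r*dt) * [p_u*0.000000 + p_m*0.000000 + p_d*2.816972] = 0.459545
  V(1,+1) = exp(-r*dt) * [p_u*0.000000 + p_m*0.000000 + p_d*0.000000] = 0.000000
  V(0,+0) = exp(-r*dt) * [p_u*0.000000 + p_m*0.459545 + p_d*2.770531] = 0.756880

Answer: Price = V(0,0) = 0.7569


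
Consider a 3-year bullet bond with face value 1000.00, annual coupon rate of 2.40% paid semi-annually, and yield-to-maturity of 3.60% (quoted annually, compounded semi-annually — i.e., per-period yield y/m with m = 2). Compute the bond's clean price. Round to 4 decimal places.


Answer: Price = 966.1634

Derivation:
Coupon per period c = face * coupon_rate / m = 12.000000
Periods per year m = 2; per-period yield y/m = 0.018000
Number of cashflows N = 6
Cashflows (t years, CF_t, discount factor 1/(1+y/m)^(m*t), PV):
  t = 0.5000: CF_t = 12.000000, DF = 0.982318, PV = 11.787819
  t = 1.0000: CF_t = 12.000000, DF = 0.964949, PV = 11.579390
  t = 1.5000: CF_t = 12.000000, DF = 0.947887, PV = 11.374647
  t = 2.0000: CF_t = 12.000000, DF = 0.931127, PV = 11.173523
  t = 2.5000: CF_t = 12.000000, DF = 0.914663, PV = 10.975956
  t = 3.0000: CF_t = 1012.000000, DF = 0.898490, PV = 909.272056
Price P = sum_t PV_t = 966.163391


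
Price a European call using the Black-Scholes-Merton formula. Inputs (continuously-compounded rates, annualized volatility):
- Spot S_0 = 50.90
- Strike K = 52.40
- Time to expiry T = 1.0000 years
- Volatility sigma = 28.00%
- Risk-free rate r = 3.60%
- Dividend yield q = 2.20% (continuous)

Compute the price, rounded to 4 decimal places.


d1 = (ln(S/K) + (r - q + 0.5*sigma^2) * T) / (sigma * sqrt(T)) = 0.08627262
d2 = d1 - sigma * sqrt(T) = -0.19372738
exp(-rT) = 0.96464029; exp(-qT) = 0.97824024
C = S_0 * exp(-qT) * N(d1) - K * exp(-rT) * N(d2)
N(d1) = 0.53437515; N(d2) = 0.42319467
C = 50.9000 * 0.97824024 * 0.53437515 - 52.4000 * 0.96464029 * 0.42319467 = 5.2166

Answer: Price = 5.2166


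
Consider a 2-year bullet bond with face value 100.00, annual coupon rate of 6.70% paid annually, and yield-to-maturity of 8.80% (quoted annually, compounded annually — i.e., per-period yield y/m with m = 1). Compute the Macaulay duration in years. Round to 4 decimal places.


Answer: Macaulay duration = 1.9361 years

Derivation:
Coupon per period c = face * coupon_rate / m = 6.700000
Periods per year m = 1; per-period yield y/m = 0.088000
Number of cashflows N = 2
Cashflows (t years, CF_t, discount factor 1/(1+y/m)^(m*t), PV):
  t = 1.0000: CF_t = 6.700000, DF = 0.919118, PV = 6.158088
  t = 2.0000: CF_t = 106.700000, DF = 0.844777, PV = 90.137732
Price P = sum_t PV_t = 96.295821
Macaulay numerator sum_t t * PV_t:
  t * PV_t at t = 1.0000: 6.158088
  t * PV_t at t = 2.0000: 180.275465
Macaulay duration D = (sum_t t * PV_t) / P = 186.433553 / 96.295821 = 1.936050


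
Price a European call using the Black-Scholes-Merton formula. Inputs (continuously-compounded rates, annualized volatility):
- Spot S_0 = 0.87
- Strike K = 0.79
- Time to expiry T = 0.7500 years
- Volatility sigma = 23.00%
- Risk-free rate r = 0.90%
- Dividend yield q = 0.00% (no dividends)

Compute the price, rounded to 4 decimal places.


Answer: Price = 0.1169

Derivation:
d1 = (ln(S/K) + (r - q + 0.5*sigma^2) * T) / (sigma * sqrt(T)) = 0.61775357
d2 = d1 - sigma * sqrt(T) = 0.41856773
exp(-rT) = 0.99327273; exp(-qT) = 1.00000000
C = S_0 * exp(-qT) * N(d1) - K * exp(-rT) * N(d2)
N(d1) = 0.73163110; N(d2) = 0.66223396
C = 0.8700 * 1.00000000 * 0.73163110 - 0.7900 * 0.99327273 * 0.66223396 = 0.1169


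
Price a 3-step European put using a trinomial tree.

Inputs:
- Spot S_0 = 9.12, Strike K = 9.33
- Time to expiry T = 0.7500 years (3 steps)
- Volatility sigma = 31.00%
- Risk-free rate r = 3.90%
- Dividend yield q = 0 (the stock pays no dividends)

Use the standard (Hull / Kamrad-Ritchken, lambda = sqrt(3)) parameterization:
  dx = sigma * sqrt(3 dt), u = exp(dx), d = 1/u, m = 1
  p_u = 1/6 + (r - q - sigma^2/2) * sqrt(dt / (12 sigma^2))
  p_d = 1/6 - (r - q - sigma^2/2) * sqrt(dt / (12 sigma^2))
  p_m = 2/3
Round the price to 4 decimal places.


Answer: Price = V(0,0) = 0.8895

Derivation:
dt = T/N = 0.250000; dx = sigma*sqrt(3*dt) = 0.268468
u = exp(dx) = 1.307959; d = 1/u = 0.764550
p_u = 0.162453, p_m = 0.666667, p_d = 0.170880
Discount per step: exp(-r*dt) = 0.990297
Stock lattice S(k, j) with j the centered position index:
  k=0: S(0,+0) = 9.1200
  k=1: S(1,-1) = 6.9727; S(1,+0) = 9.1200; S(1,+1) = 11.9286
  k=2: S(2,-2) = 5.3310; S(2,-1) = 6.9727; S(2,+0) = 9.1200; S(2,+1) = 11.9286; S(2,+2) = 15.6021
  k=3: S(3,-3) = 4.0758; S(3,-2) = 5.3310; S(3,-1) = 6.9727; S(3,+0) = 9.1200; S(3,+1) = 11.9286; S(3,+2) = 15.6021; S(3,+3) = 20.4069
Terminal payoffs V(N, j) = max(K - S_T, 0):
  V(3,-3) = 5.254204; V(3,-2) = 3.999026; V(3,-1) = 2.357304; V(3,+0) = 0.210000; V(3,+1) = 0.000000; V(3,+2) = 0.000000; V(3,+3) = 0.000000
Backward induction: V(k, j) = exp(-r*dt) * [p_u * V(k+1, j+1) + p_m * V(k+1, j) + p_d * V(k+1, j-1)]
  V(2,-2) = exp(-r*dt) * [p_u*2.357304 + p_m*3.999026 + p_d*5.254204] = 3.908514
  V(2,-1) = exp(-r*dt) * [p_u*0.210000 + p_m*2.357304 + p_d*3.999026] = 2.266797
  V(2,+0) = exp(-r*dt) * [p_u*0.000000 + p_m*0.210000 + p_d*2.357304] = 0.537550
  V(2,+1) = exp(-r*dt) * [p_u*0.000000 + p_m*0.000000 + p_d*0.210000] = 0.035537
  V(2,+2) = exp(-r*dt) * [p_u*0.000000 + p_m*0.000000 + p_d*0.000000] = 0.000000
  V(1,-1) = exp(-r*dt) * [p_u*0.537550 + p_m*2.266797 + p_d*3.908514] = 2.244423
  V(1,+0) = exp(-r*dt) * [p_u*0.035537 + p_m*0.537550 + p_d*2.266797] = 0.744200
  V(1,+1) = exp(-r*dt) * [p_u*0.000000 + p_m*0.035537 + p_d*0.537550] = 0.114427
  V(0,+0) = exp(-r*dt) * [p_u*0.114427 + p_m*0.744200 + p_d*2.244423] = 0.889535


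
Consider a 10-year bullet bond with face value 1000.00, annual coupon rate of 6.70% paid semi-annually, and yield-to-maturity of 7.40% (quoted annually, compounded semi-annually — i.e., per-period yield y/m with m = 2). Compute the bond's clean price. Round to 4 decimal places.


Answer: Price = 951.1449

Derivation:
Coupon per period c = face * coupon_rate / m = 33.500000
Periods per year m = 2; per-period yield y/m = 0.037000
Number of cashflows N = 20
Cashflows (t years, CF_t, discount factor 1/(1+y/m)^(m*t), PV):
  t = 0.5000: CF_t = 33.500000, DF = 0.964320, PV = 32.304725
  t = 1.0000: CF_t = 33.500000, DF = 0.929913, PV = 31.152098
  t = 1.5000: CF_t = 33.500000, DF = 0.896734, PV = 30.040596
  t = 2.0000: CF_t = 33.500000, DF = 0.864739, PV = 28.968752
  t = 2.5000: CF_t = 33.500000, DF = 0.833885, PV = 27.935151
  t = 3.0000: CF_t = 33.500000, DF = 0.804132, PV = 26.938429
  t = 3.5000: CF_t = 33.500000, DF = 0.775441, PV = 25.977270
  t = 4.0000: CF_t = 33.500000, DF = 0.747773, PV = 25.050405
  t = 4.5000: CF_t = 33.500000, DF = 0.721093, PV = 24.156611
  t = 5.0000: CF_t = 33.500000, DF = 0.695364, PV = 23.294707
  t = 5.5000: CF_t = 33.500000, DF = 0.670554, PV = 22.463555
  t = 6.0000: CF_t = 33.500000, DF = 0.646629, PV = 21.662059
  t = 6.5000: CF_t = 33.500000, DF = 0.623557, PV = 20.889160
  t = 7.0000: CF_t = 33.500000, DF = 0.601309, PV = 20.143838
  t = 7.5000: CF_t = 33.500000, DF = 0.579854, PV = 19.425109
  t = 8.0000: CF_t = 33.500000, DF = 0.559165, PV = 18.732024
  t = 8.5000: CF_t = 33.500000, DF = 0.539214, PV = 18.063668
  t = 9.0000: CF_t = 33.500000, DF = 0.519975, PV = 17.419159
  t = 9.5000: CF_t = 33.500000, DF = 0.501422, PV = 16.797646
  t = 10.0000: CF_t = 1033.500000, DF = 0.483532, PV = 499.729921
Price P = sum_t PV_t = 951.144882


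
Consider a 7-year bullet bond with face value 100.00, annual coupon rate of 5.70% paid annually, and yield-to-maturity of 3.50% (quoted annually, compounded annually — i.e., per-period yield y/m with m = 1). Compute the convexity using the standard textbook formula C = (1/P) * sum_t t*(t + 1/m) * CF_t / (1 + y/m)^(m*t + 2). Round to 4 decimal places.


Answer: Convexity = 42.7469

Derivation:
Coupon per period c = face * coupon_rate / m = 5.700000
Periods per year m = 1; per-period yield y/m = 0.035000
Number of cashflows N = 7
Cashflows (t years, CF_t, discount factor 1/(1+y/m)^(m*t), PV):
  t = 1.0000: CF_t = 5.700000, DF = 0.966184, PV = 5.507246
  t = 2.0000: CF_t = 5.700000, DF = 0.933511, PV = 5.321011
  t = 3.0000: CF_t = 5.700000, DF = 0.901943, PV = 5.141073
  t = 4.0000: CF_t = 5.700000, DF = 0.871442, PV = 4.967221
  t = 5.0000: CF_t = 5.700000, DF = 0.841973, PV = 4.799247
  t = 6.0000: CF_t = 5.700000, DF = 0.813501, PV = 4.636954
  t = 7.0000: CF_t = 105.700000, DF = 0.785991, PV = 83.079245
Price P = sum_t PV_t = 113.451997
Convexity numerator sum_t t*(t + 1/m) * CF_t / (1+y/m)^(m*t + 2):
  t = 1.0000: term = 10.282147
  t = 2.0000: term = 29.803324
  t = 3.0000: term = 57.590965
  t = 4.0000: term = 92.739073
  t = 5.0000: term = 134.404454
  t = 6.0000: term = 181.803127
  t = 7.0000: term = 4343.100371
Convexity = (1/P) * sum = 4849.723461 / 113.451997 = 42.746920
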